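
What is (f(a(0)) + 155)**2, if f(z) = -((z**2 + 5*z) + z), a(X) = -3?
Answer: 26896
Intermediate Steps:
f(z) = -z**2 - 6*z (f(z) = -(z**2 + 6*z) = -z**2 - 6*z)
(f(a(0)) + 155)**2 = (-1*(-3)*(6 - 3) + 155)**2 = (-1*(-3)*3 + 155)**2 = (9 + 155)**2 = 164**2 = 26896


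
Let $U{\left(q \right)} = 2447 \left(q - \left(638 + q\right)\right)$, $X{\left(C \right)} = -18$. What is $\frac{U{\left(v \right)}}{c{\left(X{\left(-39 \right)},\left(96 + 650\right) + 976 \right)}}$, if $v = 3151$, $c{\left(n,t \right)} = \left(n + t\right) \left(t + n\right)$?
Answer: $- \frac{780593}{1451808} \approx -0.53767$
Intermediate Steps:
$c{\left(n,t \right)} = \left(n + t\right)^{2}$ ($c{\left(n,t \right)} = \left(n + t\right) \left(n + t\right) = \left(n + t\right)^{2}$)
$U{\left(q \right)} = -1561186$ ($U{\left(q \right)} = 2447 \left(-638\right) = -1561186$)
$\frac{U{\left(v \right)}}{c{\left(X{\left(-39 \right)},\left(96 + 650\right) + 976 \right)}} = - \frac{1561186}{\left(-18 + \left(\left(96 + 650\right) + 976\right)\right)^{2}} = - \frac{1561186}{\left(-18 + \left(746 + 976\right)\right)^{2}} = - \frac{1561186}{\left(-18 + 1722\right)^{2}} = - \frac{1561186}{1704^{2}} = - \frac{1561186}{2903616} = \left(-1561186\right) \frac{1}{2903616} = - \frac{780593}{1451808}$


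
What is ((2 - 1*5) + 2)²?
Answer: 1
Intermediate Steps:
((2 - 1*5) + 2)² = ((2 - 5) + 2)² = (-3 + 2)² = (-1)² = 1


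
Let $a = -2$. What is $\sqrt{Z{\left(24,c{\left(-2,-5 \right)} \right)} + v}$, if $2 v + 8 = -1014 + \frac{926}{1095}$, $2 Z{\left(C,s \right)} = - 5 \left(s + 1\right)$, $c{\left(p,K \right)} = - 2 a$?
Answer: $\frac{i \sqrt{2508730410}}{2190} \approx 22.871 i$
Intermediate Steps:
$c{\left(p,K \right)} = 4$ ($c{\left(p,K \right)} = \left(-2\right) \left(-2\right) = 4$)
$Z{\left(C,s \right)} = - \frac{5}{2} - \frac{5 s}{2}$ ($Z{\left(C,s \right)} = \frac{\left(-5\right) \left(s + 1\right)}{2} = \frac{\left(-5\right) \left(1 + s\right)}{2} = \frac{-5 - 5 s}{2} = - \frac{5}{2} - \frac{5 s}{2}$)
$v = - \frac{559082}{1095}$ ($v = -4 + \frac{-1014 + \frac{926}{1095}}{2} = -4 + \frac{1}{2} \left(- \frac{1109404}{1095}\right) = -4 - \frac{554702}{1095} = - \frac{559082}{1095} \approx -510.58$)
$\sqrt{Z{\left(24,c{\left(-2,-5 \right)} \right)} + v} = \sqrt{\left(- \frac{5}{2} - 10\right) - \frac{559082}{1095}} = \sqrt{- \frac{25}{2} - \frac{559082}{1095}} = \sqrt{- \frac{1145539}{2190}} = \frac{i \sqrt{2508730410}}{2190}$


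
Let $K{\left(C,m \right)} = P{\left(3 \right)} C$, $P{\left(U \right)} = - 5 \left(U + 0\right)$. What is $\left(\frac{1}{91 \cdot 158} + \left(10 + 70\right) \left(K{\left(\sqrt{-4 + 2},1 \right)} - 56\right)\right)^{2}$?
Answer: $\frac{3553717697886721}{206726884} + \frac{77296126800 i \sqrt{2}}{7189} \approx 1.719 \cdot 10^{7} + 1.5206 \cdot 10^{7} i$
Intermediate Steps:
$P{\left(U \right)} = - 5 U$
$K{\left(C,m \right)} = - 15 C$ ($K{\left(C,m \right)} = \left(-5\right) 3 C = - 15 C$)
$\left(\frac{1}{91 \cdot 158} + \left(10 + 70\right) \left(K{\left(\sqrt{-4 + 2},1 \right)} - 56\right)\right)^{2} = \left(\frac{1}{91 \cdot 158} + \left(10 + 70\right) \left(- 15 \sqrt{-4 + 2} - 56\right)\right)^{2} = \left(\frac{1}{91} \cdot \frac{1}{158} + 80 \left(- 15 \sqrt{-2} - 56\right)\right)^{2} = \left(\frac{1}{14378} + 80 \left(- 15 i \sqrt{2} - 56\right)\right)^{2} = \left(\frac{1}{14378} + 80 \left(-56 - 15 i \sqrt{2}\right)\right)^{2} = \left(\frac{1}{14378} - \left(4480 + 1200 i \sqrt{2}\right)\right)^{2} = \left(- \frac{64413439}{14378} - 1200 i \sqrt{2}\right)^{2}$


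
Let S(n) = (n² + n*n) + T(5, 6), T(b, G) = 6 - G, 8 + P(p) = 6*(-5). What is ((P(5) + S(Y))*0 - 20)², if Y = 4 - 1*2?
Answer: 400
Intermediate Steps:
P(p) = -38 (P(p) = -8 + 6*(-5) = -8 - 30 = -38)
Y = 2 (Y = 4 - 2 = 2)
S(n) = 2*n² (S(n) = (n² + n*n) + (6 - 1*6) = (n² + n²) + (6 - 6) = 2*n² + 0 = 2*n²)
((P(5) + S(Y))*0 - 20)² = ((-38 + 2*2²)*0 - 20)² = ((-38 + 2*4)*0 - 20)² = ((-38 + 8)*0 - 20)² = (-30*0 - 20)² = (0 - 20)² = (-20)² = 400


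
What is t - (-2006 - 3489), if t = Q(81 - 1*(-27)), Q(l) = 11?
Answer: 5506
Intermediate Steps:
t = 11
t - (-2006 - 3489) = 11 - (-2006 - 3489) = 11 - 1*(-5495) = 11 + 5495 = 5506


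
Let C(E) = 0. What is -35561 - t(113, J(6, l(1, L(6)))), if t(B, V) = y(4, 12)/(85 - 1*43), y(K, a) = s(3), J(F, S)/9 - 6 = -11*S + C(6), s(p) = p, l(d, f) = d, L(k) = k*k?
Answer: -497855/14 ≈ -35561.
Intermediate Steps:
L(k) = k²
J(F, S) = 54 - 99*S (J(F, S) = 54 + 9*(-11*S + 0) = 54 + 9*(-11*S) = 54 - 99*S)
y(K, a) = 3
t(B, V) = 1/14 (t(B, V) = 3/(85 - 1*43) = 3/(85 - 43) = 3/42 = 3*(1/42) = 1/14)
-35561 - t(113, J(6, l(1, L(6)))) = -35561 - 1*1/14 = -35561 - 1/14 = -497855/14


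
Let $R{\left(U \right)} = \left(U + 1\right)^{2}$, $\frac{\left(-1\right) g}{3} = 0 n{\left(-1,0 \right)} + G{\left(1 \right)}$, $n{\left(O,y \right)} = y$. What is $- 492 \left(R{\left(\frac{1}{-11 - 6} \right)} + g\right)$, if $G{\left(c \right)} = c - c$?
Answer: $- \frac{125952}{289} \approx -435.82$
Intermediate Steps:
$G{\left(c \right)} = 0$
$g = 0$ ($g = - 3 \left(0 \cdot 0 + 0\right) = - 3 \left(0 + 0\right) = \left(-3\right) 0 = 0$)
$R{\left(U \right)} = \left(1 + U\right)^{2}$
$- 492 \left(R{\left(\frac{1}{-11 - 6} \right)} + g\right) = - 492 \left(\left(1 + \frac{1}{-11 - 6}\right)^{2} + 0\right) = - 492 \left(\left(1 + \frac{1}{-17}\right)^{2} + 0\right) = - 492 \left(\left(1 - \frac{1}{17}\right)^{2} + 0\right) = - 492 \left(\left(\frac{16}{17}\right)^{2} + 0\right) = - 492 \left(\frac{256}{289} + 0\right) = \left(-492\right) \frac{256}{289} = - \frac{125952}{289}$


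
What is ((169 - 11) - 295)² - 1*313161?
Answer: -294392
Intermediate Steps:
((169 - 11) - 295)² - 1*313161 = (158 - 295)² - 313161 = (-137)² - 313161 = 18769 - 313161 = -294392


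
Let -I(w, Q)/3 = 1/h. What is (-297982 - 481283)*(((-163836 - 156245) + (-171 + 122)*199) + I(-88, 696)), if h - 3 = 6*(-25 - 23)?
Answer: 4883503980267/19 ≈ 2.5703e+11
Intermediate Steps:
h = -285 (h = 3 + 6*(-25 - 23) = 3 + 6*(-48) = 3 - 288 = -285)
I(w, Q) = 1/95 (I(w, Q) = -3/(-285) = -3*(-1/285) = 1/95)
(-297982 - 481283)*(((-163836 - 156245) + (-171 + 122)*199) + I(-88, 696)) = (-297982 - 481283)*(((-163836 - 156245) + (-171 + 122)*199) + 1/95) = -779265*((-320081 - 49*199) + 1/95) = -779265*((-320081 - 9751) + 1/95) = -779265*(-329832 + 1/95) = -779265*(-31334039/95) = 4883503980267/19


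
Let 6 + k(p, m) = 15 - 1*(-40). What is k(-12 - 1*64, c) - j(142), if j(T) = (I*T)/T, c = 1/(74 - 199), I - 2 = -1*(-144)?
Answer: -97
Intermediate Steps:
I = 146 (I = 2 - 1*(-144) = 2 + 144 = 146)
c = -1/125 (c = 1/(-125) = -1/125 ≈ -0.0080000)
k(p, m) = 49 (k(p, m) = -6 + (15 - 1*(-40)) = -6 + (15 + 40) = -6 + 55 = 49)
j(T) = 146 (j(T) = (146*T)/T = 146)
k(-12 - 1*64, c) - j(142) = 49 - 1*146 = 49 - 146 = -97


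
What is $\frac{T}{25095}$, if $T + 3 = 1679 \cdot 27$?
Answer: $\frac{3022}{1673} \approx 1.8063$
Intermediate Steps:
$T = 45330$ ($T = -3 + 1679 \cdot 27 = -3 + 45333 = 45330$)
$\frac{T}{25095} = \frac{45330}{25095} = 45330 \cdot \frac{1}{25095} = \frac{3022}{1673}$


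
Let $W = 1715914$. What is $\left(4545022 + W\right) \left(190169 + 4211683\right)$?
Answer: $27559713653472$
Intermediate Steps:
$\left(4545022 + W\right) \left(190169 + 4211683\right) = \left(4545022 + 1715914\right) \left(190169 + 4211683\right) = 6260936 \cdot 4401852 = 27559713653472$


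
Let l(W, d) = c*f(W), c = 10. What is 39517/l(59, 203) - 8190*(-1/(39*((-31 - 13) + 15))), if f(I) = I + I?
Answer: 898193/34220 ≈ 26.248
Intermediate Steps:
f(I) = 2*I
l(W, d) = 20*W (l(W, d) = 10*(2*W) = 20*W)
39517/l(59, 203) - 8190*(-1/(39*((-31 - 13) + 15))) = 39517/((20*59)) - 8190*(-1/(39*((-31 - 13) + 15))) = 39517/1180 - 8190*(-1/(39*(-44 + 15))) = 39517*(1/1180) - 8190/((-39*(-29))) = 39517/1180 - 8190/1131 = 39517/1180 - 8190*1/1131 = 39517/1180 - 210/29 = 898193/34220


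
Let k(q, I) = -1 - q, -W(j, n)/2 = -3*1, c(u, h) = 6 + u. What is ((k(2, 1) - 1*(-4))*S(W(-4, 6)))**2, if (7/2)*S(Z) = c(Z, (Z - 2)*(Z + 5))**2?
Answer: 82944/49 ≈ 1692.7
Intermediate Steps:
W(j, n) = 6 (W(j, n) = -(-6) = -2*(-3) = 6)
S(Z) = 2*(6 + Z)**2/7
((k(2, 1) - 1*(-4))*S(W(-4, 6)))**2 = (((-1 - 1*2) - 1*(-4))*(2*(6 + 6)**2/7))**2 = (((-1 - 2) + 4)*((2/7)*12**2))**2 = ((-3 + 4)*((2/7)*144))**2 = (1*(288/7))**2 = (288/7)**2 = 82944/49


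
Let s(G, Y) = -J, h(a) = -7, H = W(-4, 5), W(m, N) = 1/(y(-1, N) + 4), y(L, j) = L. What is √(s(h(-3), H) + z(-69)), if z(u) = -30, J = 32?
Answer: I*√62 ≈ 7.874*I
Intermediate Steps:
W(m, N) = ⅓ (W(m, N) = 1/(-1 + 4) = 1/3 = ⅓)
H = ⅓ ≈ 0.33333
s(G, Y) = -32 (s(G, Y) = -1*32 = -32)
√(s(h(-3), H) + z(-69)) = √(-32 - 30) = √(-62) = I*√62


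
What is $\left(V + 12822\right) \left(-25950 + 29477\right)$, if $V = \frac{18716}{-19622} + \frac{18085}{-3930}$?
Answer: $\frac{348585115538099}{7711446} \approx 4.5204 \cdot 10^{7}$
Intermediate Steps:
$V = - \frac{42841775}{7711446}$ ($V = 18716 \left(- \frac{1}{19622}\right) + 18085 \left(- \frac{1}{3930}\right) = - \frac{9358}{9811} - \frac{3617}{786} = - \frac{42841775}{7711446} \approx -5.5556$)
$\left(V + 12822\right) \left(-25950 + 29477\right) = \left(- \frac{42841775}{7711446} + 12822\right) \left(-25950 + 29477\right) = \frac{98833318837}{7711446} \cdot 3527 = \frac{348585115538099}{7711446}$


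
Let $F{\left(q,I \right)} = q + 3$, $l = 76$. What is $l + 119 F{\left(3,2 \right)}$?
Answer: $790$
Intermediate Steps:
$F{\left(q,I \right)} = 3 + q$
$l + 119 F{\left(3,2 \right)} = 76 + 119 \left(3 + 3\right) = 76 + 119 \cdot 6 = 76 + 714 = 790$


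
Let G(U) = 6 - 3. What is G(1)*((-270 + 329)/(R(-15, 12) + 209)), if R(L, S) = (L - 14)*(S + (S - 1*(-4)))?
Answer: -59/201 ≈ -0.29353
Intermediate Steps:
G(U) = 3
R(L, S) = (-14 + L)*(4 + 2*S) (R(L, S) = (-14 + L)*(S + (S + 4)) = (-14 + L)*(S + (4 + S)) = (-14 + L)*(4 + 2*S))
G(1)*((-270 + 329)/(R(-15, 12) + 209)) = 3*((-270 + 329)/((-56 - 28*12 + 4*(-15) + 2*(-15)*12) + 209)) = 3*(59/((-56 - 336 - 60 - 360) + 209)) = 3*(59/(-812 + 209)) = 3*(59/(-603)) = 3*(59*(-1/603)) = 3*(-59/603) = -59/201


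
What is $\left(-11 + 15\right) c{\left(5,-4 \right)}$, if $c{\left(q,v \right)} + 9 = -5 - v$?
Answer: $-40$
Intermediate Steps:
$c{\left(q,v \right)} = -14 - v$ ($c{\left(q,v \right)} = -9 - \left(5 + v\right) = -14 - v$)
$\left(-11 + 15\right) c{\left(5,-4 \right)} = \left(-11 + 15\right) \left(-14 - -4\right) = 4 \left(-14 + 4\right) = 4 \left(-10\right) = -40$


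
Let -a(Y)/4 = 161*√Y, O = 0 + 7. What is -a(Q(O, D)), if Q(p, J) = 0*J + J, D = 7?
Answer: 644*√7 ≈ 1703.9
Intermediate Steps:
O = 7
Q(p, J) = J (Q(p, J) = 0 + J = J)
a(Y) = -644*√Y
-a(Q(O, D)) = -(-644)*√7 = 644*√7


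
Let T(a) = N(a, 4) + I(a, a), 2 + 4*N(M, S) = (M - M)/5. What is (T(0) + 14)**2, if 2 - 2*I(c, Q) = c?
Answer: 841/4 ≈ 210.25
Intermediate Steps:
I(c, Q) = 1 - c/2
N(M, S) = -1/2 (N(M, S) = -1/2 + ((M - M)/5)/4 = -1/2 + (0*(1/5))/4 = -1/2 + (1/4)*0 = -1/2 + 0 = -1/2)
T(a) = 1/2 - a/2 (T(a) = -1/2 + (1 - a/2) = 1/2 - a/2)
(T(0) + 14)**2 = ((1/2 - 1/2*0) + 14)**2 = ((1/2 + 0) + 14)**2 = (1/2 + 14)**2 = (29/2)**2 = 841/4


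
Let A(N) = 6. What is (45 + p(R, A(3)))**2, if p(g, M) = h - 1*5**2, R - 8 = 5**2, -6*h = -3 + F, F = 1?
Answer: 3721/9 ≈ 413.44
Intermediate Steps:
h = 1/3 (h = -(-3 + 1)/6 = -1/6*(-2) = 1/3 ≈ 0.33333)
R = 33 (R = 8 + 5**2 = 8 + 25 = 33)
p(g, M) = -74/3 (p(g, M) = 1/3 - 1*5**2 = 1/3 - 1*25 = 1/3 - 25 = -74/3)
(45 + p(R, A(3)))**2 = (45 - 74/3)**2 = (61/3)**2 = 3721/9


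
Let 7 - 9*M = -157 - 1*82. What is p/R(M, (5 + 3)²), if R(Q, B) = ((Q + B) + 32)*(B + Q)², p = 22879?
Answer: 4509/202760 ≈ 0.022238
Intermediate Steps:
M = 82/3 (M = 7/9 - (-157 - 1*82)/9 = 7/9 - (-157 - 82)/9 = 7/9 - ⅑*(-239) = 7/9 + 239/9 = 82/3 ≈ 27.333)
R(Q, B) = (B + Q)²*(32 + B + Q) (R(Q, B) = ((B + Q) + 32)*(B + Q)² = (32 + B + Q)*(B + Q)² = (B + Q)²*(32 + B + Q))
p/R(M, (5 + 3)²) = 22879/((((5 + 3)² + 82/3)²*(32 + (5 + 3)² + 82/3))) = 22879/(((8² + 82/3)²*(32 + 8² + 82/3))) = 22879/(((64 + 82/3)²*(32 + 64 + 82/3))) = 22879/(((274/3)²*(370/3))) = 22879/(((75076/9)*(370/3))) = 22879/(27778120/27) = 22879*(27/27778120) = 4509/202760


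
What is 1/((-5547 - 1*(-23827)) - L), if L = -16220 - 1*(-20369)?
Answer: 1/14131 ≈ 7.0766e-5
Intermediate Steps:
L = 4149 (L = -16220 + 20369 = 4149)
1/((-5547 - 1*(-23827)) - L) = 1/((-5547 - 1*(-23827)) - 1*4149) = 1/((-5547 + 23827) - 4149) = 1/(18280 - 4149) = 1/14131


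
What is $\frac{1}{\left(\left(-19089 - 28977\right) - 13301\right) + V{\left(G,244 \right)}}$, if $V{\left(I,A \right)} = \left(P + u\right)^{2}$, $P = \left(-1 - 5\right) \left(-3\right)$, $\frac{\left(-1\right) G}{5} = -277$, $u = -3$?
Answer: $- \frac{1}{61142} \approx -1.6355 \cdot 10^{-5}$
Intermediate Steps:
$G = 1385$ ($G = \left(-5\right) \left(-277\right) = 1385$)
$P = 18$ ($P = \left(-6\right) \left(-3\right) = 18$)
$V{\left(I,A \right)} = 225$ ($V{\left(I,A \right)} = \left(18 - 3\right)^{2} = 15^{2} = 225$)
$\frac{1}{\left(\left(-19089 - 28977\right) - 13301\right) + V{\left(G,244 \right)}} = \frac{1}{\left(\left(-19089 - 28977\right) - 13301\right) + 225} = \frac{1}{\left(-48066 - 13301\right) + 225} = \frac{1}{-61367 + 225} = \frac{1}{-61142} = - \frac{1}{61142}$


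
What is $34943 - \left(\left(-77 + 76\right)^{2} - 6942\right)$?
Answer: $41884$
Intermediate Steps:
$34943 - \left(\left(-77 + 76\right)^{2} - 6942\right) = 34943 - \left(\left(-1\right)^{2} - 6942\right) = 34943 - \left(1 - 6942\right) = 34943 - -6941 = 34943 + 6941 = 41884$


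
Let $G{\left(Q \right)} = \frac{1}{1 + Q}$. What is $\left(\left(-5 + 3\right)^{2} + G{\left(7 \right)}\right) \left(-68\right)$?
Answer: $- \frac{561}{2} \approx -280.5$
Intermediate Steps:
$\left(\left(-5 + 3\right)^{2} + G{\left(7 \right)}\right) \left(-68\right) = \left(\left(-5 + 3\right)^{2} + \frac{1}{1 + 7}\right) \left(-68\right) = \left(\left(-2\right)^{2} + \frac{1}{8}\right) \left(-68\right) = \left(4 + \frac{1}{8}\right) \left(-68\right) = \frac{33}{8} \left(-68\right) = - \frac{561}{2}$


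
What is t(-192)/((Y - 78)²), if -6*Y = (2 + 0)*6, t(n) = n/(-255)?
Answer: 1/8500 ≈ 0.00011765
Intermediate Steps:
t(n) = -n/255 (t(n) = n*(-1/255) = -n/255)
Y = -2 (Y = -(2 + 0)*6/6 = -6/3 = -⅙*12 = -2)
t(-192)/((Y - 78)²) = (-1/255*(-192))/((-2 - 78)²) = 64/(85*((-80)²)) = (64/85)/6400 = (64/85)*(1/6400) = 1/8500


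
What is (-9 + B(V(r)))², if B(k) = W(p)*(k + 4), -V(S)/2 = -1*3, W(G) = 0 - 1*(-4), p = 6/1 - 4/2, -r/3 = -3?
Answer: 961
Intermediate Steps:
r = 9 (r = -3*(-3) = 9)
p = 4 (p = 6*1 - 4*½ = 6 - 2 = 4)
W(G) = 4 (W(G) = 0 + 4 = 4)
V(S) = 6 (V(S) = -(-2)*3 = -2*(-3) = 6)
B(k) = 16 + 4*k (B(k) = 4*(k + 4) = 4*(4 + k) = 16 + 4*k)
(-9 + B(V(r)))² = (-9 + (16 + 4*6))² = (-9 + (16 + 24))² = (-9 + 40)² = 31² = 961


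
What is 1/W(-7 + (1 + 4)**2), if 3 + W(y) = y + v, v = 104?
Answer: 1/119 ≈ 0.0084034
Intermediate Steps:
W(y) = 101 + y (W(y) = -3 + (y + 104) = -3 + (104 + y) = 101 + y)
1/W(-7 + (1 + 4)**2) = 1/(101 + (-7 + (1 + 4)**2)) = 1/(101 + (-7 + 5**2)) = 1/(101 + (-7 + 25)) = 1/(101 + 18) = 1/119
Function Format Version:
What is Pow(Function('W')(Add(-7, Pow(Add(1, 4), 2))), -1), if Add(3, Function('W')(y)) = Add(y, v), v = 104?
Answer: Rational(1, 119) ≈ 0.0084034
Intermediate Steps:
Function('W')(y) = Add(101, y) (Function('W')(y) = Add(-3, Add(y, 104)) = Add(-3, Add(104, y)) = Add(101, y))
Pow(Function('W')(Add(-7, Pow(Add(1, 4), 2))), -1) = Pow(Add(101, Add(-7, Pow(Add(1, 4), 2))), -1) = Pow(Add(101, Add(-7, Pow(5, 2))), -1) = Pow(Add(101, Add(-7, 25)), -1) = Pow(Add(101, 18), -1) = Pow(119, -1) = Rational(1, 119)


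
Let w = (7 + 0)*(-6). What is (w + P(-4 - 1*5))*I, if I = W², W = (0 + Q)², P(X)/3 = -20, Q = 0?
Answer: 0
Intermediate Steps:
P(X) = -60 (P(X) = 3*(-20) = -60)
W = 0 (W = (0 + 0)² = 0² = 0)
w = -42 (w = 7*(-6) = -42)
I = 0 (I = 0² = 0)
(w + P(-4 - 1*5))*I = (-42 - 60)*0 = -102*0 = 0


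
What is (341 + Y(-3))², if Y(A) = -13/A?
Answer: 1073296/9 ≈ 1.1926e+5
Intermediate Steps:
(341 + Y(-3))² = (341 - 13/(-3))² = (341 - 13*(-⅓))² = (341 + 13/3)² = (1036/3)² = 1073296/9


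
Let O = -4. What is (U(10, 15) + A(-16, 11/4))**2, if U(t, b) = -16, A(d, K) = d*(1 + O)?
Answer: 1024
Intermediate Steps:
A(d, K) = -3*d (A(d, K) = d*(1 - 4) = d*(-3) = -3*d)
(U(10, 15) + A(-16, 11/4))**2 = (-16 - 3*(-16))**2 = (-16 + 48)**2 = 32**2 = 1024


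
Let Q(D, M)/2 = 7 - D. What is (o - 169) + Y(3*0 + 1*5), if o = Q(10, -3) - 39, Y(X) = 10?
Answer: -204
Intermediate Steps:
Q(D, M) = 14 - 2*D (Q(D, M) = 2*(7 - D) = 14 - 2*D)
o = -45 (o = (14 - 2*10) - 39 = (14 - 20) - 39 = -6 - 39 = -45)
(o - 169) + Y(3*0 + 1*5) = (-45 - 169) + 10 = -214 + 10 = -204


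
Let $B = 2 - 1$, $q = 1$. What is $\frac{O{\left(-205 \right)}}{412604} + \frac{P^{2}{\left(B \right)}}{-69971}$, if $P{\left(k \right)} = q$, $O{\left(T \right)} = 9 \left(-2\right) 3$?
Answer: $- \frac{2095519}{14435157242} \approx -0.00014517$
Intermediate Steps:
$B = 1$ ($B = 2 - 1 = 1$)
$O{\left(T \right)} = -54$ ($O{\left(T \right)} = \left(-18\right) 3 = -54$)
$P{\left(k \right)} = 1$
$\frac{O{\left(-205 \right)}}{412604} + \frac{P^{2}{\left(B \right)}}{-69971} = - \frac{54}{412604} + \frac{1^{2}}{-69971} = \left(-54\right) \frac{1}{412604} + 1 \left(- \frac{1}{69971}\right) = - \frac{27}{206302} - \frac{1}{69971} = - \frac{2095519}{14435157242}$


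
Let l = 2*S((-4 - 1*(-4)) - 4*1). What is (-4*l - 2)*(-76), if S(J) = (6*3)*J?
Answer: -43624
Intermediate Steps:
S(J) = 18*J
l = -144 (l = 2*(18*((-4 - 1*(-4)) - 4*1)) = 2*(18*((-4 + 4) - 4)) = 2*(18*(0 - 4)) = 2*(18*(-4)) = 2*(-72) = -144)
(-4*l - 2)*(-76) = (-4*(-144) - 2)*(-76) = (576 - 2)*(-76) = 574*(-76) = -43624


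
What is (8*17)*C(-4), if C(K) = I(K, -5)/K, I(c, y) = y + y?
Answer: 340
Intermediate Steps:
I(c, y) = 2*y
C(K) = -10/K (C(K) = (2*(-5))/K = -10/K)
(8*17)*C(-4) = (8*17)*(-10/(-4)) = 136*(-10*(-1/4)) = 136*(5/2) = 340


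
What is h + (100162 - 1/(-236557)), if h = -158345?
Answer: -13763595930/236557 ≈ -58183.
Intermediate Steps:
h + (100162 - 1/(-236557)) = -158345 + (100162 - 1/(-236557)) = -158345 + (100162 - 1*(-1/236557)) = -158345 + (100162 + 1/236557) = -158345 + 23694022235/236557 = -13763595930/236557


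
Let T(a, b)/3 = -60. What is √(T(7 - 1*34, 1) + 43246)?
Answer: √43066 ≈ 207.52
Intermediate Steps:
T(a, b) = -180 (T(a, b) = 3*(-60) = -180)
√(T(7 - 1*34, 1) + 43246) = √(-180 + 43246) = √43066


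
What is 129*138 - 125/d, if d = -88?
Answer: 1566701/88 ≈ 17803.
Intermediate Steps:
129*138 - 125/d = 129*138 - 125/(-88) = 17802 - 125*(-1/88) = 17802 + 125/88 = 1566701/88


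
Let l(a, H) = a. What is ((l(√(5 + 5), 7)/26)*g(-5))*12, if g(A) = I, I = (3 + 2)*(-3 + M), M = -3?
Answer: -180*√10/13 ≈ -43.785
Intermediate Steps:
I = -30 (I = (3 + 2)*(-3 - 3) = 5*(-6) = -30)
g(A) = -30
((l(√(5 + 5), 7)/26)*g(-5))*12 = ((√(5 + 5)/26)*(-30))*12 = ((√10*(1/26))*(-30))*12 = ((√10/26)*(-30))*12 = -15*√10/13*12 = -180*√10/13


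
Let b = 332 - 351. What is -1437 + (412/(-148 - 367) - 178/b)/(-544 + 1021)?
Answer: -65116841/45315 ≈ -1437.0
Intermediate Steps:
b = -19
-1437 + (412/(-148 - 367) - 178/b)/(-544 + 1021) = -1437 + (412/(-148 - 367) - 178/(-19))/(-544 + 1021) = -1437 + (412/(-515) - 178*(-1/19))/477 = -1437 + (412*(-1/515) + 178/19)*(1/477) = -1437 + (-⅘ + 178/19)*(1/477) = -1437 + (814/95)*(1/477) = -1437 + 814/45315 = -65116841/45315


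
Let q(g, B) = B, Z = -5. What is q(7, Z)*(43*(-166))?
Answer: 35690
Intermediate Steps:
q(7, Z)*(43*(-166)) = -215*(-166) = -5*(-7138) = 35690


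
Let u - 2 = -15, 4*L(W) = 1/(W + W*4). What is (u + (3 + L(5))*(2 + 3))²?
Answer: 1681/400 ≈ 4.2025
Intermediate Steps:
L(W) = 1/(20*W) (L(W) = 1/(4*(W + W*4)) = 1/(4*(W + 4*W)) = 1/(4*((5*W))) = (1/(5*W))/4 = 1/(20*W))
u = -13 (u = 2 - 15 = -13)
(u + (3 + L(5))*(2 + 3))² = (-13 + (3 + (1/20)/5)*(2 + 3))² = (-13 + (3 + (1/20)*(⅕))*5)² = (-13 + (3 + 1/100)*5)² = (-13 + (301/100)*5)² = (-13 + 301/20)² = (41/20)² = 1681/400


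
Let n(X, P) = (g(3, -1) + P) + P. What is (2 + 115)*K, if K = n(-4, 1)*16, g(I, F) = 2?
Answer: 7488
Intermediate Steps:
n(X, P) = 2 + 2*P (n(X, P) = (2 + P) + P = 2 + 2*P)
K = 64 (K = (2 + 2*1)*16 = (2 + 2)*16 = 4*16 = 64)
(2 + 115)*K = (2 + 115)*64 = 117*64 = 7488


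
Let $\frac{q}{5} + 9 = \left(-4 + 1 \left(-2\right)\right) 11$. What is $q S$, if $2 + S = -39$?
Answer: $15375$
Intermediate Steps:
$q = -375$ ($q = -45 + 5 \left(-4 + 1 \left(-2\right)\right) 11 = -45 + 5 \left(-4 - 2\right) 11 = -45 + 5 \left(\left(-6\right) 11\right) = -45 + 5 \left(-66\right) = -45 - 330 = -375$)
$S = -41$ ($S = -2 - 39 = -41$)
$q S = \left(-375\right) \left(-41\right) = 15375$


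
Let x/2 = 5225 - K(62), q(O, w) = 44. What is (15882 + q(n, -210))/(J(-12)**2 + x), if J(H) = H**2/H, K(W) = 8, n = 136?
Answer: 7963/5289 ≈ 1.5056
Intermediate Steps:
J(H) = H
x = 10434 (x = 2*(5225 - 1*8) = 2*(5225 - 8) = 2*5217 = 10434)
(15882 + q(n, -210))/(J(-12)**2 + x) = (15882 + 44)/((-12)**2 + 10434) = 15926/(144 + 10434) = 15926/10578 = 15926*(1/10578) = 7963/5289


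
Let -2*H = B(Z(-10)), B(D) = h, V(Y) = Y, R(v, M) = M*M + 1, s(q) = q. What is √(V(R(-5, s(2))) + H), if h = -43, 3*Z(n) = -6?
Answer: √106/2 ≈ 5.1478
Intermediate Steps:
Z(n) = -2 (Z(n) = (⅓)*(-6) = -2)
R(v, M) = 1 + M² (R(v, M) = M² + 1 = 1 + M²)
B(D) = -43
H = 43/2 (H = -½*(-43) = 43/2 ≈ 21.500)
√(V(R(-5, s(2))) + H) = √((1 + 2²) + 43/2) = √((1 + 4) + 43/2) = √(5 + 43/2) = √(53/2) = √106/2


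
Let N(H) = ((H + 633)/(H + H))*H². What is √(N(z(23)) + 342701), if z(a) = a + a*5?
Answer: 10*√3959 ≈ 629.21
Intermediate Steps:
z(a) = 6*a (z(a) = a + 5*a = 6*a)
N(H) = H*(633 + H)/2 (N(H) = ((633 + H)/((2*H)))*H² = ((633 + H)*(1/(2*H)))*H² = ((633 + H)/(2*H))*H² = H*(633 + H)/2)
√(N(z(23)) + 342701) = √((6*23)*(633 + 6*23)/2 + 342701) = √((½)*138*(633 + 138) + 342701) = √((½)*138*771 + 342701) = √(53199 + 342701) = √395900 = 10*√3959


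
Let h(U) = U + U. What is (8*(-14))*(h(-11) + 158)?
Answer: -15232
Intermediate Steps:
h(U) = 2*U
(8*(-14))*(h(-11) + 158) = (8*(-14))*(2*(-11) + 158) = -112*(-22 + 158) = -112*136 = -15232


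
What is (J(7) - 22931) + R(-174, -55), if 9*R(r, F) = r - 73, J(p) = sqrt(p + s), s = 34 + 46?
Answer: -206626/9 + sqrt(87) ≈ -22949.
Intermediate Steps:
s = 80
J(p) = sqrt(80 + p) (J(p) = sqrt(p + 80) = sqrt(80 + p))
R(r, F) = -73/9 + r/9 (R(r, F) = (r - 73)/9 = (-73 + r)/9 = -73/9 + r/9)
(J(7) - 22931) + R(-174, -55) = (sqrt(80 + 7) - 22931) + (-73/9 + (1/9)*(-174)) = (sqrt(87) - 22931) + (-73/9 - 58/3) = (-22931 + sqrt(87)) - 247/9 = -206626/9 + sqrt(87)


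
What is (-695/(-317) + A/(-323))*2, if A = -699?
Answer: 892136/102391 ≈ 8.7130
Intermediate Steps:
(-695/(-317) + A/(-323))*2 = (-695/(-317) - 699/(-323))*2 = (-695*(-1/317) - 699*(-1/323))*2 = (695/317 + 699/323)*2 = (446068/102391)*2 = 892136/102391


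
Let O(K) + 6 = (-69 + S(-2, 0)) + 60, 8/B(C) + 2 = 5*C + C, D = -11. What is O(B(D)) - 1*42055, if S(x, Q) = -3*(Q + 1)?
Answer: -42073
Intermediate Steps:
B(C) = 8/(-2 + 6*C) (B(C) = 8/(-2 + (5*C + C)) = 8/(-2 + 6*C))
S(x, Q) = -3 - 3*Q (S(x, Q) = -3*(1 + Q) = -3 - 3*Q)
O(K) = -18 (O(K) = -6 + ((-69 + (-3 - 3*0)) + 60) = -6 + ((-69 + (-3 + 0)) + 60) = -6 + ((-69 - 3) + 60) = -6 + (-72 + 60) = -6 - 12 = -18)
O(B(D)) - 1*42055 = -18 - 1*42055 = -18 - 42055 = -42073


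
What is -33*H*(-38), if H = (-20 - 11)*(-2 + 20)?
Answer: -699732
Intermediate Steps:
H = -558 (H = -31*18 = -558)
-33*H*(-38) = -33*(-558)*(-38) = 18414*(-38) = -699732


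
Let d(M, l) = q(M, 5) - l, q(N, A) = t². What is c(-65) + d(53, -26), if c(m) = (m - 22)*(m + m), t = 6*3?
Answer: 11660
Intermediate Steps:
t = 18
c(m) = 2*m*(-22 + m) (c(m) = (-22 + m)*(2*m) = 2*m*(-22 + m))
q(N, A) = 324 (q(N, A) = 18² = 324)
d(M, l) = 324 - l
c(-65) + d(53, -26) = 2*(-65)*(-22 - 65) + (324 - 1*(-26)) = 2*(-65)*(-87) + (324 + 26) = 11310 + 350 = 11660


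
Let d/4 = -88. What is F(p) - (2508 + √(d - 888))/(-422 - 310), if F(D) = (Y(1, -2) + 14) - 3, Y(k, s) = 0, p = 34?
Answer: 880/61 + I*√310/366 ≈ 14.426 + 0.048106*I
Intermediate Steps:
d = -352 (d = 4*(-88) = -352)
F(D) = 11 (F(D) = (0 + 14) - 3 = 14 - 3 = 11)
F(p) - (2508 + √(d - 888))/(-422 - 310) = 11 - (2508 + √(-352 - 888))/(-422 - 310) = 11 - (2508 + √(-1240))/(-732) = 11 - (2508 + 2*I*√310)*(-1)/732 = 11 - (-209/61 - I*√310/366) = 11 + (209/61 + I*√310/366) = 880/61 + I*√310/366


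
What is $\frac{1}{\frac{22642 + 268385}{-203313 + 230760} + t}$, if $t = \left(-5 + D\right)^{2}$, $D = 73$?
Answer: $\frac{9149}{42401985} \approx 0.00021577$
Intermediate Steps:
$t = 4624$ ($t = \left(-5 + 73\right)^{2} = 68^{2} = 4624$)
$\frac{1}{\frac{22642 + 268385}{-203313 + 230760} + t} = \frac{1}{\frac{22642 + 268385}{-203313 + 230760} + 4624} = \frac{1}{\frac{291027}{27447} + 4624} = \frac{1}{291027 \cdot \frac{1}{27447} + 4624} = \frac{1}{\frac{97009}{9149} + 4624} = \frac{1}{\frac{42401985}{9149}} = \frac{9149}{42401985}$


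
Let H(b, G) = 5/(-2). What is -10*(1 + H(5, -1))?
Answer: 15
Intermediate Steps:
H(b, G) = -5/2 (H(b, G) = 5*(-1/2) = -5/2)
-10*(1 + H(5, -1)) = -10*(1 - 5/2) = -10*(-3/2) = 15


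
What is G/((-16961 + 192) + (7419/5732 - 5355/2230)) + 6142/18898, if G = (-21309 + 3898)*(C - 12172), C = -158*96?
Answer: -5749289091023306517/202550224182317 ≈ -28385.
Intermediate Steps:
C = -15168
G = 476016740 (G = (-21309 + 3898)*(-15168 - 12172) = -17411*(-27340) = 476016740)
G/((-16961 + 192) + (7419/5732 - 5355/2230)) + 6142/18898 = 476016740/((-16961 + 192) + (7419/5732 - 5355/2230)) + 6142/18898 = 476016740/(-16769 + (7419*(1/5732) - 5355*1/2230)) + 6142*(1/18898) = 476016740/(-16769 + (7419/5732 - 1071/446)) + 3071/9449 = 476016740/(-16769 - 1415049/1278236) + 3071/9449 = 476016740/(-21436154533/1278236) + 3071/9449 = 476016740*(-1278236/21436154533) + 3071/9449 = -608461733670640/21436154533 + 3071/9449 = -5749289091023306517/202550224182317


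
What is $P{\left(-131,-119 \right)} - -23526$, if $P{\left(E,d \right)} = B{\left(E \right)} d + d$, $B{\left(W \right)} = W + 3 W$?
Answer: $85763$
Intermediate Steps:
$B{\left(W \right)} = 4 W$
$P{\left(E,d \right)} = d + 4 E d$ ($P{\left(E,d \right)} = 4 E d + d = d + 4 E d$)
$P{\left(-131,-119 \right)} - -23526 = - 119 \left(1 + 4 \left(-131\right)\right) - -23526 = - 119 \left(1 - 524\right) + 23526 = \left(-119\right) \left(-523\right) + 23526 = 62237 + 23526 = 85763$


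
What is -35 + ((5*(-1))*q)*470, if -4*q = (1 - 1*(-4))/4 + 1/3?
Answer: 21485/24 ≈ 895.21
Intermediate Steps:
q = -19/48 (q = -((1 - 1*(-4))/4 + 1/3)/4 = -((1 + 4)*(¼) + 1*(⅓))/4 = -(5*(¼) + ⅓)/4 = -(5/4 + ⅓)/4 = -¼*19/12 = -19/48 ≈ -0.39583)
-35 + ((5*(-1))*q)*470 = -35 + ((5*(-1))*(-19/48))*470 = -35 - 5*(-19/48)*470 = -35 + (95/48)*470 = -35 + 22325/24 = 21485/24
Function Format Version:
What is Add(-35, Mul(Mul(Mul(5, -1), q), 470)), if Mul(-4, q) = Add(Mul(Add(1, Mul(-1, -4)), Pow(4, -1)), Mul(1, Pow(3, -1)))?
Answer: Rational(21485, 24) ≈ 895.21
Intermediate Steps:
q = Rational(-19, 48) (q = Mul(Rational(-1, 4), Add(Mul(Add(1, Mul(-1, -4)), Pow(4, -1)), Mul(1, Pow(3, -1)))) = Mul(Rational(-1, 4), Add(Mul(Add(1, 4), Rational(1, 4)), Mul(1, Rational(1, 3)))) = Mul(Rational(-1, 4), Add(Mul(5, Rational(1, 4)), Rational(1, 3))) = Mul(Rational(-1, 4), Add(Rational(5, 4), Rational(1, 3))) = Mul(Rational(-1, 4), Rational(19, 12)) = Rational(-19, 48) ≈ -0.39583)
Add(-35, Mul(Mul(Mul(5, -1), q), 470)) = Add(-35, Mul(Mul(Mul(5, -1), Rational(-19, 48)), 470)) = Add(-35, Mul(Mul(-5, Rational(-19, 48)), 470)) = Add(-35, Mul(Rational(95, 48), 470)) = Add(-35, Rational(22325, 24)) = Rational(21485, 24)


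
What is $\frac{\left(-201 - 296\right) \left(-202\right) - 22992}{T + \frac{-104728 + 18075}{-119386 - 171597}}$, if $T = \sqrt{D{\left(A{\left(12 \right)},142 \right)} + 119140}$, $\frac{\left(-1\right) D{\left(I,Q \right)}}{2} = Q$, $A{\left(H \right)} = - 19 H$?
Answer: $- \frac{39829726352702}{205380846945775} + \frac{267498488529844 \sqrt{29714}}{205380846945775} \approx 224.32$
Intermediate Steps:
$D{\left(I,Q \right)} = - 2 Q$
$T = 2 \sqrt{29714}$ ($T = \sqrt{\left(-2\right) 142 + 119140} = \sqrt{-284 + 119140} = \sqrt{118856} = 2 \sqrt{29714} \approx 344.75$)
$\frac{\left(-201 - 296\right) \left(-202\right) - 22992}{T + \frac{-104728 + 18075}{-119386 - 171597}} = \frac{\left(-201 - 296\right) \left(-202\right) - 22992}{2 \sqrt{29714} + \frac{-104728 + 18075}{-119386 - 171597}} = \frac{\left(-497\right) \left(-202\right) - 22992}{2 \sqrt{29714} - \frac{86653}{-290983}} = \frac{100394 - 22992}{2 \sqrt{29714} - - \frac{12379}{41569}} = \frac{77402}{2 \sqrt{29714} + \frac{12379}{41569}} = \frac{77402}{\frac{12379}{41569} + 2 \sqrt{29714}}$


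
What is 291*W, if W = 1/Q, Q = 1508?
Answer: 291/1508 ≈ 0.19297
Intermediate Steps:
W = 1/1508 ≈ 0.00066313
291*W = 291*(1/1508) = 291/1508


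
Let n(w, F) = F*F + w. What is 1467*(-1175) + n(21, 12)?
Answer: -1723560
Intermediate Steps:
n(w, F) = w + F² (n(w, F) = F² + w = w + F²)
1467*(-1175) + n(21, 12) = 1467*(-1175) + (21 + 12²) = -1723725 + (21 + 144) = -1723725 + 165 = -1723560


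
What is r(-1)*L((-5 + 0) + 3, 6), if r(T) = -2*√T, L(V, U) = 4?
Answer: -8*I ≈ -8.0*I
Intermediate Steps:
r(-1)*L((-5 + 0) + 3, 6) = -2*I*4 = -8*I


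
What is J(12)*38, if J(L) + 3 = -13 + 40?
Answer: 912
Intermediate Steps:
J(L) = 24 (J(L) = -3 + (-13 + 40) = -3 + 27 = 24)
J(12)*38 = 24*38 = 912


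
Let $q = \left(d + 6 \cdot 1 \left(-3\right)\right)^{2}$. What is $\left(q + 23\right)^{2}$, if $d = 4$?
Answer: $47961$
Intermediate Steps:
$q = 196$ ($q = \left(4 + 6 \cdot 1 \left(-3\right)\right)^{2} = \left(4 + 6 \left(-3\right)\right)^{2} = \left(4 - 18\right)^{2} = \left(-14\right)^{2} = 196$)
$\left(q + 23\right)^{2} = \left(196 + 23\right)^{2} = 219^{2} = 47961$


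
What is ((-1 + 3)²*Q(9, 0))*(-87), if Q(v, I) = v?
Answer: -3132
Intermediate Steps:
((-1 + 3)²*Q(9, 0))*(-87) = ((-1 + 3)²*9)*(-87) = (2²*9)*(-87) = (4*9)*(-87) = 36*(-87) = -3132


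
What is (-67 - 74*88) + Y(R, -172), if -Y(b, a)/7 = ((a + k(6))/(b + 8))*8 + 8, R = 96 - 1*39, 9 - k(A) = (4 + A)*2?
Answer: -421027/65 ≈ -6477.3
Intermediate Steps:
k(A) = 1 - 2*A (k(A) = 9 - (4 + A)*2 = 9 - (8 + 2*A) = 9 + (-8 - 2*A) = 1 - 2*A)
R = 57 (R = 96 - 39 = 57)
Y(b, a) = -56 - 56*(-11 + a)/(8 + b) (Y(b, a) = -7*(((a + (1 - 2*6))/(b + 8))*8 + 8) = -7*(((a + (1 - 12))/(8 + b))*8 + 8) = -7*(((a - 11)/(8 + b))*8 + 8) = -7*(((-11 + a)/(8 + b))*8 + 8) = -7*(8*(-11 + a)/(8 + b) + 8) = -7*(8 + 8*(-11 + a)/(8 + b)) = -56 - 56*(-11 + a)/(8 + b))
(-67 - 74*88) + Y(R, -172) = (-67 - 74*88) + 56*(3 - 1*(-172) - 1*57)/(8 + 57) = (-67 - 6512) + 56*(3 + 172 - 57)/65 = -6579 + 56*(1/65)*118 = -6579 + 6608/65 = -421027/65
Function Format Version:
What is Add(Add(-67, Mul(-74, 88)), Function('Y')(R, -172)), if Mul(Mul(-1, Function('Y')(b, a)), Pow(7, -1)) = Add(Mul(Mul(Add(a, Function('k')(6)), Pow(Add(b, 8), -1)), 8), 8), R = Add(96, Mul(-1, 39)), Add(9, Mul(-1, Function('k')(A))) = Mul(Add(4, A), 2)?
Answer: Rational(-421027, 65) ≈ -6477.3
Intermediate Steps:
Function('k')(A) = Add(1, Mul(-2, A)) (Function('k')(A) = Add(9, Mul(-1, Mul(Add(4, A), 2))) = Add(9, Mul(-1, Add(8, Mul(2, A)))) = Add(9, Add(-8, Mul(-2, A))) = Add(1, Mul(-2, A)))
R = 57 (R = Add(96, -39) = 57)
Function('Y')(b, a) = Add(-56, Mul(-56, Pow(Add(8, b), -1), Add(-11, a))) (Function('Y')(b, a) = Mul(-7, Add(Mul(Mul(Add(a, Add(1, Mul(-2, 6))), Pow(Add(b, 8), -1)), 8), 8)) = Mul(-7, Add(Mul(Mul(Add(a, Add(1, -12)), Pow(Add(8, b), -1)), 8), 8)) = Mul(-7, Add(Mul(Mul(Add(a, -11), Pow(Add(8, b), -1)), 8), 8)) = Mul(-7, Add(Mul(Mul(Add(-11, a), Pow(Add(8, b), -1)), 8), 8)) = Mul(-7, Add(Mul(Mul(Pow(Add(8, b), -1), Add(-11, a)), 8), 8)) = Mul(-7, Add(Mul(8, Pow(Add(8, b), -1), Add(-11, a)), 8)) = Mul(-7, Add(8, Mul(8, Pow(Add(8, b), -1), Add(-11, a)))) = Add(-56, Mul(-56, Pow(Add(8, b), -1), Add(-11, a))))
Add(Add(-67, Mul(-74, 88)), Function('Y')(R, -172)) = Add(Add(-67, Mul(-74, 88)), Mul(56, Pow(Add(8, 57), -1), Add(3, Mul(-1, -172), Mul(-1, 57)))) = Add(Add(-67, -6512), Mul(56, Pow(65, -1), Add(3, 172, -57))) = Add(-6579, Mul(56, Rational(1, 65), 118)) = Add(-6579, Rational(6608, 65)) = Rational(-421027, 65)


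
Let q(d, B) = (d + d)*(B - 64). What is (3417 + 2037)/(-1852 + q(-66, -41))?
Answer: 2727/6004 ≈ 0.45420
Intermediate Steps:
q(d, B) = 2*d*(-64 + B) (q(d, B) = (2*d)*(-64 + B) = 2*d*(-64 + B))
(3417 + 2037)/(-1852 + q(-66, -41)) = (3417 + 2037)/(-1852 + 2*(-66)*(-64 - 41)) = 5454/(-1852 + 2*(-66)*(-105)) = 5454/(-1852 + 13860) = 5454/12008 = 5454*(1/12008) = 2727/6004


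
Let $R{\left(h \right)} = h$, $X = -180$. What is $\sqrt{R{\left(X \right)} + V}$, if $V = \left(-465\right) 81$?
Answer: $87 i \sqrt{5} \approx 194.54 i$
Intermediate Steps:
$V = -37665$
$\sqrt{R{\left(X \right)} + V} = \sqrt{-180 - 37665} = \sqrt{-37845} = 87 i \sqrt{5}$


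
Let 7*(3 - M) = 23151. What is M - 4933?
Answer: -57661/7 ≈ -8237.3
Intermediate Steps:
M = -23130/7 (M = 3 - ⅐*23151 = 3 - 23151/7 = -23130/7 ≈ -3304.3)
M - 4933 = -23130/7 - 4933 = -57661/7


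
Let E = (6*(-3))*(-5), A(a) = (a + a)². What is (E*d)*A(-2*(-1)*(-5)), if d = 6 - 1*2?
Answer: 144000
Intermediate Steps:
A(a) = 4*a² (A(a) = (2*a)² = 4*a²)
E = 90 (E = -18*(-5) = 90)
d = 4 (d = 6 - 2 = 4)
(E*d)*A(-2*(-1)*(-5)) = (90*4)*(4*(-2*(-1)*(-5))²) = 360*(4*(2*(-5))²) = 360*(4*(-10)²) = 360*(4*100) = 360*400 = 144000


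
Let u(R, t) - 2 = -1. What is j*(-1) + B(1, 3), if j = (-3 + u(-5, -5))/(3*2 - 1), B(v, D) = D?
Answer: 17/5 ≈ 3.4000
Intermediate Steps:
u(R, t) = 1 (u(R, t) = 2 - 1 = 1)
j = -⅖ (j = (-3 + 1)/(3*2 - 1) = -2/(6 - 1) = -2/5 = -2*⅕ = -⅖ ≈ -0.40000)
j*(-1) + B(1, 3) = -⅖*(-1) + 3 = ⅖ + 3 = 17/5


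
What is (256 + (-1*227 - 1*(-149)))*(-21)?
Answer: -3738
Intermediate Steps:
(256 + (-1*227 - 1*(-149)))*(-21) = (256 + (-227 + 149))*(-21) = (256 - 78)*(-21) = 178*(-21) = -3738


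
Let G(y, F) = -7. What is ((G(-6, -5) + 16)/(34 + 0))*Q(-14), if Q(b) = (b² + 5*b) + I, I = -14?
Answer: 504/17 ≈ 29.647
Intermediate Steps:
Q(b) = -14 + b² + 5*b (Q(b) = (b² + 5*b) - 14 = -14 + b² + 5*b)
((G(-6, -5) + 16)/(34 + 0))*Q(-14) = ((-7 + 16)/(34 + 0))*(-14 + (-14)² + 5*(-14)) = (9/34)*(-14 + 196 - 70) = (9*(1/34))*112 = (9/34)*112 = 504/17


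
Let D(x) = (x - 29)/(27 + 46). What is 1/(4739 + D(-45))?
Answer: 73/345873 ≈ 0.00021106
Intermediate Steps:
D(x) = -29/73 + x/73 (D(x) = (-29 + x)/73 = (-29 + x)*(1/73) = -29/73 + x/73)
1/(4739 + D(-45)) = 1/(4739 + (-29/73 + (1/73)*(-45))) = 1/(4739 + (-29/73 - 45/73)) = 1/(4739 - 74/73) = 1/(345873/73) = 73/345873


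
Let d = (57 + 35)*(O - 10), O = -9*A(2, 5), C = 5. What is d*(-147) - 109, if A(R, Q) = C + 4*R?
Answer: 1717439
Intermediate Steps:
A(R, Q) = 5 + 4*R
O = -117 (O = -9*(5 + 4*2) = -9*(5 + 8) = -9*13 = -117)
d = -11684 (d = (57 + 35)*(-117 - 10) = 92*(-127) = -11684)
d*(-147) - 109 = -11684*(-147) - 109 = 1717548 - 109 = 1717439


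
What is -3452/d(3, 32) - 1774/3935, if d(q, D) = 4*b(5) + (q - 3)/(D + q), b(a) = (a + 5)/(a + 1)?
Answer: -2039317/3935 ≈ -518.25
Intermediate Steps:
b(a) = (5 + a)/(1 + a)
d(q, D) = 20/3 + (-3 + q)/(D + q) (d(q, D) = 4*((5 + 5)/(1 + 5)) + (q - 3)/(D + q) = 4*(10/6) + (-3 + q)/(D + q) = 4*((1/6)*10) + (-3 + q)/(D + q) = 4*(5/3) + (-3 + q)/(D + q) = 20/3 + (-3 + q)/(D + q))
-3452/d(3, 32) - 1774/3935 = -3452*3*(32 + 3)/(-9 + 20*32 + 23*3) - 1774/3935 = -3452*105/(-9 + 640 + 69) - 1774*1/3935 = -3452/((1/3)*(1/35)*700) - 1774/3935 = -3452/20/3 - 1774/3935 = -3452*3/20 - 1774/3935 = -2589/5 - 1774/3935 = -2039317/3935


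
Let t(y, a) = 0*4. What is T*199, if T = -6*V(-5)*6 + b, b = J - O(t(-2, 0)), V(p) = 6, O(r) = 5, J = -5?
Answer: -44974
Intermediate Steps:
t(y, a) = 0
b = -10 (b = -5 - 1*5 = -5 - 5 = -10)
T = -226 (T = -36*6 - 10 = -6*36 - 10 = -216 - 10 = -226)
T*199 = -226*199 = -44974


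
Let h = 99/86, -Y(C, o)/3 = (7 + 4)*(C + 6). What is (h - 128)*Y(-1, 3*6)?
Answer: 1799985/86 ≈ 20930.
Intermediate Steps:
Y(C, o) = -198 - 33*C (Y(C, o) = -3*(7 + 4)*(C + 6) = -33*(6 + C) = -3*(66 + 11*C) = -198 - 33*C)
h = 99/86 (h = 99*(1/86) = 99/86 ≈ 1.1512)
(h - 128)*Y(-1, 3*6) = (99/86 - 128)*(-198 - 33*(-1)) = -10909*(-198 + 33)/86 = -10909/86*(-165) = 1799985/86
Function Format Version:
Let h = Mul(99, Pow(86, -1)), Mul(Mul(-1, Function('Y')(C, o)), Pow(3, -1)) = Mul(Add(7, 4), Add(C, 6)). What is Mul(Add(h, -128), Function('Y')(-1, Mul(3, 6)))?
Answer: Rational(1799985, 86) ≈ 20930.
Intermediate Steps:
Function('Y')(C, o) = Add(-198, Mul(-33, C)) (Function('Y')(C, o) = Mul(-3, Mul(Add(7, 4), Add(C, 6))) = Mul(-3, Mul(11, Add(6, C))) = Mul(-3, Add(66, Mul(11, C))) = Add(-198, Mul(-33, C)))
h = Rational(99, 86) (h = Mul(99, Rational(1, 86)) = Rational(99, 86) ≈ 1.1512)
Mul(Add(h, -128), Function('Y')(-1, Mul(3, 6))) = Mul(Add(Rational(99, 86), -128), Add(-198, Mul(-33, -1))) = Mul(Rational(-10909, 86), Add(-198, 33)) = Mul(Rational(-10909, 86), -165) = Rational(1799985, 86)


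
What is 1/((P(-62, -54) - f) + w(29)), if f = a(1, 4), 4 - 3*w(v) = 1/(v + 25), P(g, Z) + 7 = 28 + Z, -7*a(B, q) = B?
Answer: -1134/35755 ≈ -0.031716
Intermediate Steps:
a(B, q) = -B/7
P(g, Z) = 21 + Z (P(g, Z) = -7 + (28 + Z) = 21 + Z)
w(v) = 4/3 - 1/(3*(25 + v)) (w(v) = 4/3 - 1/(3*(v + 25)) = 4/3 - 1/(3*(25 + v)))
f = -⅐ (f = -⅐*1 = -⅐ ≈ -0.14286)
1/((P(-62, -54) - f) + w(29)) = 1/(((21 - 54) - 1*(-⅐)) + (99 + 4*29)/(3*(25 + 29))) = 1/((-33 + ⅐) + (⅓)*(99 + 116)/54) = 1/(-230/7 + (⅓)*(1/54)*215) = 1/(-230/7 + 215/162) = 1/(-35755/1134) = -1134/35755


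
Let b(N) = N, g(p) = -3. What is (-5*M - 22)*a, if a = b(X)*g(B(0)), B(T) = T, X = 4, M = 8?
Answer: 744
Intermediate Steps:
a = -12 (a = 4*(-3) = -12)
(-5*M - 22)*a = (-5*8 - 22)*(-12) = (-40 - 22)*(-12) = -62*(-12) = 744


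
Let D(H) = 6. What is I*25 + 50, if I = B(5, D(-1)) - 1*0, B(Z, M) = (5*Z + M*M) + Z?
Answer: 1700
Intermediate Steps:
B(Z, M) = M² + 6*Z (B(Z, M) = (5*Z + M²) + Z = (M² + 5*Z) + Z = M² + 6*Z)
I = 66 (I = (6² + 6*5) - 1*0 = (36 + 30) + 0 = 66 + 0 = 66)
I*25 + 50 = 66*25 + 50 = 1650 + 50 = 1700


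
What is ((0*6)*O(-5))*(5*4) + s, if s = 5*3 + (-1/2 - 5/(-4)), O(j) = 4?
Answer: 63/4 ≈ 15.750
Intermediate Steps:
s = 63/4 (s = 15 + (-1*½ - 5*(-¼)) = 15 + (-½ + 5/4) = 15 + ¾ = 63/4 ≈ 15.750)
((0*6)*O(-5))*(5*4) + s = ((0*6)*4)*(5*4) + 63/4 = (0*4)*20 + 63/4 = 0*20 + 63/4 = 0 + 63/4 = 63/4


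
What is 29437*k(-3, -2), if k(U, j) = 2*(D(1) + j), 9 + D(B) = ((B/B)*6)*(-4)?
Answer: -2060590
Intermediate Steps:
D(B) = -33 (D(B) = -9 + ((B/B)*6)*(-4) = -9 + (1*6)*(-4) = -9 + 6*(-4) = -9 - 24 = -33)
k(U, j) = -66 + 2*j (k(U, j) = 2*(-33 + j) = -66 + 2*j)
29437*k(-3, -2) = 29437*(-66 + 2*(-2)) = 29437*(-66 - 4) = 29437*(-70) = -2060590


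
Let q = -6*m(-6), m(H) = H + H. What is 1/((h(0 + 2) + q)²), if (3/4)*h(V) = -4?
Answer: 9/40000 ≈ 0.00022500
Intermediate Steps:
h(V) = -16/3 (h(V) = (4/3)*(-4) = -16/3)
m(H) = 2*H
q = 72 (q = -12*(-6) = -6*(-12) = 72)
1/((h(0 + 2) + q)²) = 1/((-16/3 + 72)²) = 1/((200/3)²) = 1/(40000/9) = 9/40000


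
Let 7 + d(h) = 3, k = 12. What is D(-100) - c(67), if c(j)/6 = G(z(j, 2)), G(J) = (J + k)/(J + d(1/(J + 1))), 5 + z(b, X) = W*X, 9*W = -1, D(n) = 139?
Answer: 11903/83 ≈ 143.41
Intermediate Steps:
d(h) = -4 (d(h) = -7 + 3 = -4)
W = -⅑ (W = (⅑)*(-1) = -⅑ ≈ -0.11111)
z(b, X) = -5 - X/9
G(J) = (12 + J)/(-4 + J) (G(J) = (J + 12)/(J - 4) = (12 + J)/(-4 + J))
c(j) = -366/83 (c(j) = 6*((12 + (-5 - ⅑*2))/(-4 + (-5 - ⅑*2))) = 6*((12 + (-5 - 2/9))/(-4 + (-5 - 2/9))) = 6*((12 - 47/9)/(-4 - 47/9)) = 6*((61/9)/(-83/9)) = 6*(-9/83*61/9) = 6*(-61/83) = -366/83)
D(-100) - c(67) = 139 - 1*(-366/83) = 139 + 366/83 = 11903/83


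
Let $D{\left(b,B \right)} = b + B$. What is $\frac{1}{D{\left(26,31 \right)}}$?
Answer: $\frac{1}{57} \approx 0.017544$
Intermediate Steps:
$D{\left(b,B \right)} = B + b$
$\frac{1}{D{\left(26,31 \right)}} = \frac{1}{31 + 26} = \frac{1}{57}$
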